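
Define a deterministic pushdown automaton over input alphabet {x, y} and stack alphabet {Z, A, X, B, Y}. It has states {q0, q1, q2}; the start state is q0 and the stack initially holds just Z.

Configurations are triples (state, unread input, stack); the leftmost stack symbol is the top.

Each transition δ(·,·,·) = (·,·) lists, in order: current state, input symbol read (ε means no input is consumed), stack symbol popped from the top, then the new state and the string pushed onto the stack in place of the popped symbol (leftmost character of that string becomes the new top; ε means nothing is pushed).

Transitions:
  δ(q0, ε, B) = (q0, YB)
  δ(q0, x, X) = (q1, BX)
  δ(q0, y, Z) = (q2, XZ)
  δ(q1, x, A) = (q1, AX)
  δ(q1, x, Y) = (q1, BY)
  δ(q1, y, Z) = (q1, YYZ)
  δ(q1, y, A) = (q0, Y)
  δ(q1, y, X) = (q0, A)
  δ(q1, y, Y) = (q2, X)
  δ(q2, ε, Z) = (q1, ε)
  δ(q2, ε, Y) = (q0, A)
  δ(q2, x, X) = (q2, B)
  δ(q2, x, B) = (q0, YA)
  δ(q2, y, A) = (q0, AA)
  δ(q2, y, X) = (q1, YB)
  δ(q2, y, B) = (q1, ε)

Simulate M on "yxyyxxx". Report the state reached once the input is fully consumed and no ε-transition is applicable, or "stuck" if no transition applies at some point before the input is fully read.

stuck

(q0, yxyyxxx, Z)
  read y, top Z: go to q2, push XZ → (q2, xyyxxx, XZ)
  read x, top X: go to q2, push B → (q2, yyxxx, BZ)
  read y, top B: go to q1, push ε → (q1, yxxx, Z)
  read y, top Z: go to q1, push YYZ → (q1, xxx, YYZ)
  read x, top Y: go to q1, push BY → (q1, xx, BYYZ)
No transition for (q1, x, top B); M blocks with input xx remaining.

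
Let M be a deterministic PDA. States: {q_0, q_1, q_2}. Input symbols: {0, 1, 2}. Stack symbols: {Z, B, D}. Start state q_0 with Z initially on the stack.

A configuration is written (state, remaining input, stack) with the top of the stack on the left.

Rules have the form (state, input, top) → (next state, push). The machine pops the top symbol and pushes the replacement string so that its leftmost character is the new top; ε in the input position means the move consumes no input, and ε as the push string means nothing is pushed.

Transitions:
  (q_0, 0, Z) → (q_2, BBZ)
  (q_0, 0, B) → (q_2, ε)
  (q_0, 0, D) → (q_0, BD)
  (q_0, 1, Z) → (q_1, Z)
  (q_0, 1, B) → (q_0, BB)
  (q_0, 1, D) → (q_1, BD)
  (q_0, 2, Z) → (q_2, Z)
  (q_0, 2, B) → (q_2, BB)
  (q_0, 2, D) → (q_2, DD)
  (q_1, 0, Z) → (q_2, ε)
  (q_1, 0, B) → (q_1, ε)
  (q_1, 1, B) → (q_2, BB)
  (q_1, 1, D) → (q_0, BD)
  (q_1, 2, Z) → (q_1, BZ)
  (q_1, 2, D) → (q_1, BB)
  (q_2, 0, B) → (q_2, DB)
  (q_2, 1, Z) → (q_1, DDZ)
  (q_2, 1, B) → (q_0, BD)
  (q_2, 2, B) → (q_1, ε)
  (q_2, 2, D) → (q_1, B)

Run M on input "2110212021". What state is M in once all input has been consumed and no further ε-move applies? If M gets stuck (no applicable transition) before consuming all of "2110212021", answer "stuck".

(q_0, 2110212021, Z) ⊢ (q_2, 110212021, Z) ⊢ (q_1, 10212021, DDZ) ⊢ (q_0, 0212021, BDDZ) ⊢ (q_2, 212021, DDZ) ⊢ (q_1, 12021, BDZ) ⊢ (q_2, 2021, BBDZ) ⊢ (q_1, 021, BDZ) ⊢ (q_1, 21, DZ) ⊢ (q_1, 1, BBZ) ⊢ (q_2, ε, BBBZ)
All input consumed; M is in state q_2.

q_2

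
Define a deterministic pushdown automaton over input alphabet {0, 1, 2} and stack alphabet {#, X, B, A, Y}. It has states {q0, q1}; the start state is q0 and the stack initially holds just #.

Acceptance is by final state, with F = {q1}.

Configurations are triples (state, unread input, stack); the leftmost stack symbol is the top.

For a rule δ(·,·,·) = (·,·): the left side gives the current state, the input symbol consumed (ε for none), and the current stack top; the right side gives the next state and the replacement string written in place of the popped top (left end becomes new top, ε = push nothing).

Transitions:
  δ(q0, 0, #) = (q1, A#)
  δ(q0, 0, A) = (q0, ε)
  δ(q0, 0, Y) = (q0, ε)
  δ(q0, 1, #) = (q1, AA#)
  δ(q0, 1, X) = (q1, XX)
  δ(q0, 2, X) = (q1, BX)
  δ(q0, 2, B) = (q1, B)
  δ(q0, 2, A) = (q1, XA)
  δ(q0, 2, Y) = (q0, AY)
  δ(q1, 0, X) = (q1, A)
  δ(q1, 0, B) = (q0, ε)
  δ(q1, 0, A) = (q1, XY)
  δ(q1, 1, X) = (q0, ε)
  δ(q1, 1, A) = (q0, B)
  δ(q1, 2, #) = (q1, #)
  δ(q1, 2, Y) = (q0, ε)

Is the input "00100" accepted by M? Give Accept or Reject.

(q0, 00100, #)
  read 0, top #: go to q1, push A# → (q1, 0100, A#)
  read 0, top A: go to q1, push XY → (q1, 100, XY#)
  read 1, top X: go to q0, push ε → (q0, 00, Y#)
  read 0, top Y: go to q0, push ε → (q0, 0, #)
  read 0, top #: go to q1, push A# → (q1, ε, A#)
All input consumed; state q1 ∈ F.

Accept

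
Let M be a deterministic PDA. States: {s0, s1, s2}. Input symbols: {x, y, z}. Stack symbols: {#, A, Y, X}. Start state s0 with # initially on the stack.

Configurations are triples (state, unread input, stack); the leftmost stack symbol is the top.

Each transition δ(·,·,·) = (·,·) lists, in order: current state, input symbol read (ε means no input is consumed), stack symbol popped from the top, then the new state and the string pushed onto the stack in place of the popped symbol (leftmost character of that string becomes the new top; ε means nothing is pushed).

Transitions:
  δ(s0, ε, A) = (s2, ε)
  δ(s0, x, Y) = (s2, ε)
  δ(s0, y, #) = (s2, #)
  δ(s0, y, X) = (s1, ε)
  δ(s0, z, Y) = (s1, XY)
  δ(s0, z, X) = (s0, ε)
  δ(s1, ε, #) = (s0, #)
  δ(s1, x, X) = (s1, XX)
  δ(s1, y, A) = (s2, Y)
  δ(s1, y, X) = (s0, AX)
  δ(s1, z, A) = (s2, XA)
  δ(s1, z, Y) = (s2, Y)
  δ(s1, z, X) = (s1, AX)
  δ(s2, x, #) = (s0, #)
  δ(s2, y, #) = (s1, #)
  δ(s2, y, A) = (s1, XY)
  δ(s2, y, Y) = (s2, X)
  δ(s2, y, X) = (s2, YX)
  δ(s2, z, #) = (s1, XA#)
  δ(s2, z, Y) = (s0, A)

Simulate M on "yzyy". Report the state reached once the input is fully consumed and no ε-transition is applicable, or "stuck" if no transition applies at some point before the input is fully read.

(s0, yzyy, #)
  read y, top #: go to s2, push # → (s2, zyy, #)
  read z, top #: go to s1, push XA# → (s1, yy, XA#)
  read y, top X: go to s0, push AX → (s0, y, AXA#)
  ε-move, top A: go to s2, push ε → (s2, y, XA#)
  read y, top X: go to s2, push YX → (s2, ε, YXA#)
All input consumed; M is in state s2.

s2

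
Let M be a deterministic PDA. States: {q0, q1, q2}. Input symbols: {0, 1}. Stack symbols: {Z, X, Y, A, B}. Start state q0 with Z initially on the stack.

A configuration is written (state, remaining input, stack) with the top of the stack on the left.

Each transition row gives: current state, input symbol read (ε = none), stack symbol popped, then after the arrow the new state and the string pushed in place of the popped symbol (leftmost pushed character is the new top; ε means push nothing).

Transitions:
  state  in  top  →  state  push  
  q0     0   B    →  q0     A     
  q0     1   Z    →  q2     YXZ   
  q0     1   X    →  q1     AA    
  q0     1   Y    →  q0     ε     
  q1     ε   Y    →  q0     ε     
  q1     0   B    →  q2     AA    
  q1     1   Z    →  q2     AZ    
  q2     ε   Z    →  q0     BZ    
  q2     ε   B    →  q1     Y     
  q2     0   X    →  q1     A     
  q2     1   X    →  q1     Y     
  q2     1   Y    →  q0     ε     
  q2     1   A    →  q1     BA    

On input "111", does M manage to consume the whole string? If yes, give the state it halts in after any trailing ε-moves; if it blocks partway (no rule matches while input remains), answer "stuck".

(q0, 111, Z) ⊢ (q2, 11, YXZ) ⊢ (q0, 1, XZ) ⊢ (q1, ε, AAZ)
All input consumed; M is in state q1.

q1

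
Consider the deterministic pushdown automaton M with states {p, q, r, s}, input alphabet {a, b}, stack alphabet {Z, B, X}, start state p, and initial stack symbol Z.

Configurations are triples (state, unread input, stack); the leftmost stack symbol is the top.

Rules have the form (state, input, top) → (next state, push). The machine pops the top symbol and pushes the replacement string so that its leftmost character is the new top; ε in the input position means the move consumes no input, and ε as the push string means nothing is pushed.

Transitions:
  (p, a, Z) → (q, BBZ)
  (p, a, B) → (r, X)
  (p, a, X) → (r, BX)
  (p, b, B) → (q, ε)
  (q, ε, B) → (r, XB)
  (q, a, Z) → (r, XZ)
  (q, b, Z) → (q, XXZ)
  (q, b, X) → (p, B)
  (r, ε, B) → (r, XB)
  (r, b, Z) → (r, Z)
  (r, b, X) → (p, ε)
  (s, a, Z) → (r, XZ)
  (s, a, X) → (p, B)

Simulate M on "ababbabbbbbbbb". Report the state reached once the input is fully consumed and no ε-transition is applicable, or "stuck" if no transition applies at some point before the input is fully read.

stuck

(p, ababbabbbbbbbb, Z)
  read a, top Z: go to q, push BBZ → (q, babbabbbbbbbb, BBZ)
  ε-move, top B: go to r, push XB → (r, babbabbbbbbbb, XBBZ)
  read b, top X: go to p, push ε → (p, abbabbbbbbbb, BBZ)
  read a, top B: go to r, push X → (r, bbabbbbbbbb, XBZ)
  read b, top X: go to p, push ε → (p, babbbbbbbb, BZ)
  read b, top B: go to q, push ε → (q, abbbbbbbb, Z)
  read a, top Z: go to r, push XZ → (r, bbbbbbbb, XZ)
  read b, top X: go to p, push ε → (p, bbbbbbb, Z)
No transition for (p, b, top Z); M blocks with input bbbbbbb remaining.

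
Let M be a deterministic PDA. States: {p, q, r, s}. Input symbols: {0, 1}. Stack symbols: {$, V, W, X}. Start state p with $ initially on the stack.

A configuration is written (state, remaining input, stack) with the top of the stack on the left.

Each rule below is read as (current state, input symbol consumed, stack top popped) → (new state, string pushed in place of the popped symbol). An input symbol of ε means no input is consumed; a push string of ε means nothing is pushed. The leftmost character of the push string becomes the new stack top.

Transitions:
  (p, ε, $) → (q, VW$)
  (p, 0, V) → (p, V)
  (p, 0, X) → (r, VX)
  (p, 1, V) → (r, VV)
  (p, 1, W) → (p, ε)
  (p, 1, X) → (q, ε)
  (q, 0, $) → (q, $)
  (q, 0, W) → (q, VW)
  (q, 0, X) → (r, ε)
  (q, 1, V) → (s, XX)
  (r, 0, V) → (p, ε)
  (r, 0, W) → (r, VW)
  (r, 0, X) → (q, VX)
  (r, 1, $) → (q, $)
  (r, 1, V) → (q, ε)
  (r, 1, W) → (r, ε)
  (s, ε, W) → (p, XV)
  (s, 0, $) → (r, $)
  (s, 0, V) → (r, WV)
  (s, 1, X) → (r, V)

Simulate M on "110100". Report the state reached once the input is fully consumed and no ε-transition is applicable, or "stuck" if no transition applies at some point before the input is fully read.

stuck

(p, 110100, $) ⊢ (q, 110100, VW$) ⊢ (s, 10100, XXW$) ⊢ (r, 0100, VXW$) ⊢ (p, 100, XW$) ⊢ (q, 00, W$) ⊢ (q, 0, VW$)
No transition for (q, 0, top V); M blocks with input 0 remaining.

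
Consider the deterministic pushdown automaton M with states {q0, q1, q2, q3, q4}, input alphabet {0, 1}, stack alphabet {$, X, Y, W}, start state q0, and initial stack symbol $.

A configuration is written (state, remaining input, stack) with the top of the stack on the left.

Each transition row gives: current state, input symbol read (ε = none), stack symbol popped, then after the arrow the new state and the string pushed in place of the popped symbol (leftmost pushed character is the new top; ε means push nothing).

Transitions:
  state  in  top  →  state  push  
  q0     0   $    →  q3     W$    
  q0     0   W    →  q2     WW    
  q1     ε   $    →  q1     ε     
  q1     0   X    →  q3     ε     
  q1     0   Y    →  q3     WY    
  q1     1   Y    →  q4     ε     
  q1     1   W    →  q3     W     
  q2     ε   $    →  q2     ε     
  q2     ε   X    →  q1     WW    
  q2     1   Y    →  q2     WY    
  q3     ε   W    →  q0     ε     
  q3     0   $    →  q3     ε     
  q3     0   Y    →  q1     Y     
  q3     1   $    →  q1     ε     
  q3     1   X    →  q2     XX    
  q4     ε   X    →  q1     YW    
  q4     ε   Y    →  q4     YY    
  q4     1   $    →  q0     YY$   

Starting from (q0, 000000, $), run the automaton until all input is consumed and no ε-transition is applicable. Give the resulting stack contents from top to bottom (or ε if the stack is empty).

$

(q0, 000000, $)
  read 0, top $: go to q3, push W$ → (q3, 00000, W$)
  ε-move, top W: go to q0, push ε → (q0, 00000, $)
  read 0, top $: go to q3, push W$ → (q3, 0000, W$)
  ε-move, top W: go to q0, push ε → (q0, 0000, $)
  read 0, top $: go to q3, push W$ → (q3, 000, W$)
  ε-move, top W: go to q0, push ε → (q0, 000, $)
  read 0, top $: go to q3, push W$ → (q3, 00, W$)
  ε-move, top W: go to q0, push ε → (q0, 00, $)
  read 0, top $: go to q3, push W$ → (q3, 0, W$)
  ε-move, top W: go to q0, push ε → (q0, 0, $)
  read 0, top $: go to q3, push W$ → (q3, ε, W$)
  ε-move, top W: go to q0, push ε → (q0, ε, $)
All input consumed in state q0 with stack $.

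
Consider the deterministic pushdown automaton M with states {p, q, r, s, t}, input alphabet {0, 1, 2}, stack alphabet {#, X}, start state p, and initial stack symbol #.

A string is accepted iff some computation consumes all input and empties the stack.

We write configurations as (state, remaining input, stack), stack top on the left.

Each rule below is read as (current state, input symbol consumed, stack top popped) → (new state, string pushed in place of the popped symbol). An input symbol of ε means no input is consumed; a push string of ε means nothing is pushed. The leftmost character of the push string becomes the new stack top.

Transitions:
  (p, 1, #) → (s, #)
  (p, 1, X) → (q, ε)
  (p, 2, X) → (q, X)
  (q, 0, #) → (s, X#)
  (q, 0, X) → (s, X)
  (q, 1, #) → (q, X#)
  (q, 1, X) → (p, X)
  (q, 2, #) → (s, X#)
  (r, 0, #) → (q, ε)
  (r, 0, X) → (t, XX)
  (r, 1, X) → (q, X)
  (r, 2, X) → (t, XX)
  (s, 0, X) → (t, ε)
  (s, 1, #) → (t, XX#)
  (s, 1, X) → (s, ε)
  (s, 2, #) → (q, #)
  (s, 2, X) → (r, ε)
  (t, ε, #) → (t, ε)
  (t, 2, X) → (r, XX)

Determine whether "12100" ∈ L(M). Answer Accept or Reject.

Accept

(p, 12100, #)
  read 1, top #: go to s, push # → (s, 2100, #)
  read 2, top #: go to q, push # → (q, 100, #)
  read 1, top #: go to q, push X# → (q, 00, X#)
  read 0, top X: go to s, push X → (s, 0, X#)
  read 0, top X: go to t, push ε → (t, ε, #)
  ε-move, top #: go to t, push ε → (t, ε, ε)
All input consumed and the stack is empty.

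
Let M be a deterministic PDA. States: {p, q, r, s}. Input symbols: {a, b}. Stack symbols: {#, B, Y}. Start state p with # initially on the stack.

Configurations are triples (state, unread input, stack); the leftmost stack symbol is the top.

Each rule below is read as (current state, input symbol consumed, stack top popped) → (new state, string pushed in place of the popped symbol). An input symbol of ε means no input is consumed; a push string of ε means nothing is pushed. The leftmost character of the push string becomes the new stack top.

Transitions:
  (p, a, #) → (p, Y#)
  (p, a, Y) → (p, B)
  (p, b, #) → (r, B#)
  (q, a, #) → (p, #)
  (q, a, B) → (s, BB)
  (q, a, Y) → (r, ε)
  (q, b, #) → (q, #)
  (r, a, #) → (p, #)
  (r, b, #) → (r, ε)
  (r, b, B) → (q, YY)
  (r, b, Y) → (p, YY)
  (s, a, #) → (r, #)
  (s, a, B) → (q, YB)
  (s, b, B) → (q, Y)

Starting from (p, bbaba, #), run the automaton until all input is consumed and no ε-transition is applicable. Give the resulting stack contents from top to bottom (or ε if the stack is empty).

(p, bbaba, #)
  read b, top #: go to r, push B# → (r, baba, B#)
  read b, top B: go to q, push YY → (q, aba, YY#)
  read a, top Y: go to r, push ε → (r, ba, Y#)
  read b, top Y: go to p, push YY → (p, a, YY#)
  read a, top Y: go to p, push B → (p, ε, BY#)
All input consumed in state p with stack BY#.

BY#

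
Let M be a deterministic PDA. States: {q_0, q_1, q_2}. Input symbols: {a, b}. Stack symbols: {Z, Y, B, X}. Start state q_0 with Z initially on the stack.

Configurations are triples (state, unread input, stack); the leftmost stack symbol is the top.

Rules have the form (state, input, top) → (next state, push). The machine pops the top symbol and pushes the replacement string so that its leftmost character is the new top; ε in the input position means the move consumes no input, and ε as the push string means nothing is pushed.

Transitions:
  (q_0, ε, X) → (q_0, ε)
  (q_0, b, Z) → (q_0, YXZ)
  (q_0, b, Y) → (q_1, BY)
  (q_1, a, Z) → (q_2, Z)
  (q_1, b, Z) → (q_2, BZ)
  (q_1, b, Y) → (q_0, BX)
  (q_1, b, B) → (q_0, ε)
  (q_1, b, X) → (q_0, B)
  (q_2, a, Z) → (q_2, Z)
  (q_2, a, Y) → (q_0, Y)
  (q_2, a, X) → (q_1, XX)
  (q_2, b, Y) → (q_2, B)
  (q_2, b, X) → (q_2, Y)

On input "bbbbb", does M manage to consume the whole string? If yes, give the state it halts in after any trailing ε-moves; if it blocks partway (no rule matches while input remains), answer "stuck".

(q_0, bbbbb, Z)
  read b, top Z: go to q_0, push YXZ → (q_0, bbbb, YXZ)
  read b, top Y: go to q_1, push BY → (q_1, bbb, BYXZ)
  read b, top B: go to q_0, push ε → (q_0, bb, YXZ)
  read b, top Y: go to q_1, push BY → (q_1, b, BYXZ)
  read b, top B: go to q_0, push ε → (q_0, ε, YXZ)
All input consumed; M is in state q_0.

q_0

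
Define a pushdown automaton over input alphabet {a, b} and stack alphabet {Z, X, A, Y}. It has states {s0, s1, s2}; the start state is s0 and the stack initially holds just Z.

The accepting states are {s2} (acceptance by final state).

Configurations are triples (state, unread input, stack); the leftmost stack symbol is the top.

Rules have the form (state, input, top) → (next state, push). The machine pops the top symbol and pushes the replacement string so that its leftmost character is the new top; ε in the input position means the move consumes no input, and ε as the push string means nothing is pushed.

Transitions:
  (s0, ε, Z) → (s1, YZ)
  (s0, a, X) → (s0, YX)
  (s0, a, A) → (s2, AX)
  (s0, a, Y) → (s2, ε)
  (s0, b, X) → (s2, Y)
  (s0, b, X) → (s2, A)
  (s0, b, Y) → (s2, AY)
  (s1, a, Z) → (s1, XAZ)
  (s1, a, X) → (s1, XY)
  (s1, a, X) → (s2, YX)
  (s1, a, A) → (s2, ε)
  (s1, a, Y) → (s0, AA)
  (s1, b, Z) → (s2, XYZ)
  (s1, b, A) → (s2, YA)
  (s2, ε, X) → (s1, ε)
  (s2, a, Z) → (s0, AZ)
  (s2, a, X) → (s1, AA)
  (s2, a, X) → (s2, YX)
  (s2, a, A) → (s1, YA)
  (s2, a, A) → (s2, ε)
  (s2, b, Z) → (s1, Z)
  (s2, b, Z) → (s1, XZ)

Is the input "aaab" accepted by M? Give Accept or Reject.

Accept

One accepting computation: (s0, aaab, Z) ⊢ (s1, aaab, YZ) ⊢ (s0, aab, AAZ) ⊢ (s2, ab, AXAZ) ⊢ (s2, b, XAZ) ⊢ (s1, b, AZ) ⊢ (s2, ε, YAZ)
All input consumed and state s2 ∈ F.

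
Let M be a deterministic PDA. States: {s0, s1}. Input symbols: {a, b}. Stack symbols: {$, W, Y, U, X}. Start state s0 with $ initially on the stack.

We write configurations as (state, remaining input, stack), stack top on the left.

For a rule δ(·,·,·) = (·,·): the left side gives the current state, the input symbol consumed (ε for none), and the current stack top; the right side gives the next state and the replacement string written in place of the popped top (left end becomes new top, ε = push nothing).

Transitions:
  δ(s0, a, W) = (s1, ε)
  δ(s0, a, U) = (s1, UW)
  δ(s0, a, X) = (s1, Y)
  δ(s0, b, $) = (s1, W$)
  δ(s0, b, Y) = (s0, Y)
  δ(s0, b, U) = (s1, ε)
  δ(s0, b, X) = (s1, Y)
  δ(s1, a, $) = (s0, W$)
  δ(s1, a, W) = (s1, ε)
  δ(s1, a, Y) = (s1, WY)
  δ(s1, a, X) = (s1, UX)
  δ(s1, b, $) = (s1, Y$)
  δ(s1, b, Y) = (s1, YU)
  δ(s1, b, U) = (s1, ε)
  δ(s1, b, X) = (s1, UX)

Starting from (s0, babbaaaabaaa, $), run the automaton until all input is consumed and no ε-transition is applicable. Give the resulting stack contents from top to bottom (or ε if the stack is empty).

(s0, babbaaaabaaa, $)
  read b, top $: go to s1, push W$ → (s1, abbaaaabaaa, W$)
  read a, top W: go to s1, push ε → (s1, bbaaaabaaa, $)
  read b, top $: go to s1, push Y$ → (s1, baaaabaaa, Y$)
  read b, top Y: go to s1, push YU → (s1, aaaabaaa, YU$)
  read a, top Y: go to s1, push WY → (s1, aaabaaa, WYU$)
  read a, top W: go to s1, push ε → (s1, aabaaa, YU$)
  read a, top Y: go to s1, push WY → (s1, abaaa, WYU$)
  read a, top W: go to s1, push ε → (s1, baaa, YU$)
  read b, top Y: go to s1, push YU → (s1, aaa, YUU$)
  read a, top Y: go to s1, push WY → (s1, aa, WYUU$)
  read a, top W: go to s1, push ε → (s1, a, YUU$)
  read a, top Y: go to s1, push WY → (s1, ε, WYUU$)
All input consumed in state s1 with stack WYUU$.

WYUU$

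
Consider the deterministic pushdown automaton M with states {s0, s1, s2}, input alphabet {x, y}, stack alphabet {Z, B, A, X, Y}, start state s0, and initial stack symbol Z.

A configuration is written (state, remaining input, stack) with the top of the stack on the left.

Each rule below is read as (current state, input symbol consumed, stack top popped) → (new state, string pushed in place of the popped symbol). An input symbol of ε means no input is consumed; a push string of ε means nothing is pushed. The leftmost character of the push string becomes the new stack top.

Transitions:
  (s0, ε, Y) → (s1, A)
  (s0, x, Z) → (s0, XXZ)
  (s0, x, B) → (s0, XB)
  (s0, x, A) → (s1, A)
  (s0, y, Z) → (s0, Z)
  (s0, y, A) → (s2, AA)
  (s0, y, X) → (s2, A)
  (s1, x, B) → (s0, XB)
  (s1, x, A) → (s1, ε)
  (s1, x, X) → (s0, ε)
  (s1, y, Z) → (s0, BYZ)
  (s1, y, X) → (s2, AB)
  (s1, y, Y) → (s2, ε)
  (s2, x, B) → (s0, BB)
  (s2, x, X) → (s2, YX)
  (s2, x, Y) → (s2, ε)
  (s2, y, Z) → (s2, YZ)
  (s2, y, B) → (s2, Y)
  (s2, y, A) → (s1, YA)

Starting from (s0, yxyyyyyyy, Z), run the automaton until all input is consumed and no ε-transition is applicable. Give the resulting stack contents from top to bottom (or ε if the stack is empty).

(s0, yxyyyyyyy, Z)
  read y, top Z: go to s0, push Z → (s0, xyyyyyyy, Z)
  read x, top Z: go to s0, push XXZ → (s0, yyyyyyy, XXZ)
  read y, top X: go to s2, push A → (s2, yyyyyy, AXZ)
  read y, top A: go to s1, push YA → (s1, yyyyy, YAXZ)
  read y, top Y: go to s2, push ε → (s2, yyyy, AXZ)
  read y, top A: go to s1, push YA → (s1, yyy, YAXZ)
  read y, top Y: go to s2, push ε → (s2, yy, AXZ)
  read y, top A: go to s1, push YA → (s1, y, YAXZ)
  read y, top Y: go to s2, push ε → (s2, ε, AXZ)
All input consumed in state s2 with stack AXZ.

AXZ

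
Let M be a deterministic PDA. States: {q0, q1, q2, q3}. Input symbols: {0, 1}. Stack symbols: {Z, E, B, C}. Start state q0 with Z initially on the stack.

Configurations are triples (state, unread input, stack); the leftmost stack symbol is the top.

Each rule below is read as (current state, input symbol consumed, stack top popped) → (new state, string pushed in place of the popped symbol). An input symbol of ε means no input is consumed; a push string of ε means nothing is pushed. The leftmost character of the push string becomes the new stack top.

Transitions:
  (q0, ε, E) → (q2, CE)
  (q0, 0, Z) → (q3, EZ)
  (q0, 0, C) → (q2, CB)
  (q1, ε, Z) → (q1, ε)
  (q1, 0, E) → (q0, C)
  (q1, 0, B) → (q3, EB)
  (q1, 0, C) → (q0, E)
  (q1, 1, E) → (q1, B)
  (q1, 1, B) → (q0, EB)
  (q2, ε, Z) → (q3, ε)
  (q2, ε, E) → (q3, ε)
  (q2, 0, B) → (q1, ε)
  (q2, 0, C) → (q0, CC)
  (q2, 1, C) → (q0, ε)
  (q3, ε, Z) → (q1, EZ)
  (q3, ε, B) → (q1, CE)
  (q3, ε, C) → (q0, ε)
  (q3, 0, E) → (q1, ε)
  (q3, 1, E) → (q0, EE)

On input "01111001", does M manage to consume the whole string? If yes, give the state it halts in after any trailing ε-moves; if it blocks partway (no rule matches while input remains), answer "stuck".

(q0, 01111001, Z)
  read 0, top Z: go to q3, push EZ → (q3, 1111001, EZ)
  read 1, top E: go to q0, push EE → (q0, 111001, EEZ)
  ε-move, top E: go to q2, push CE → (q2, 111001, CEEZ)
  read 1, top C: go to q0, push ε → (q0, 11001, EEZ)
  ε-move, top E: go to q2, push CE → (q2, 11001, CEEZ)
  read 1, top C: go to q0, push ε → (q0, 1001, EEZ)
  ε-move, top E: go to q2, push CE → (q2, 1001, CEEZ)
  read 1, top C: go to q0, push ε → (q0, 001, EEZ)
  ε-move, top E: go to q2, push CE → (q2, 001, CEEZ)
  read 0, top C: go to q0, push CC → (q0, 01, CCEEZ)
  read 0, top C: go to q2, push CB → (q2, 1, CBCEEZ)
  read 1, top C: go to q0, push ε → (q0, ε, BCEEZ)
All input consumed; M is in state q0.

q0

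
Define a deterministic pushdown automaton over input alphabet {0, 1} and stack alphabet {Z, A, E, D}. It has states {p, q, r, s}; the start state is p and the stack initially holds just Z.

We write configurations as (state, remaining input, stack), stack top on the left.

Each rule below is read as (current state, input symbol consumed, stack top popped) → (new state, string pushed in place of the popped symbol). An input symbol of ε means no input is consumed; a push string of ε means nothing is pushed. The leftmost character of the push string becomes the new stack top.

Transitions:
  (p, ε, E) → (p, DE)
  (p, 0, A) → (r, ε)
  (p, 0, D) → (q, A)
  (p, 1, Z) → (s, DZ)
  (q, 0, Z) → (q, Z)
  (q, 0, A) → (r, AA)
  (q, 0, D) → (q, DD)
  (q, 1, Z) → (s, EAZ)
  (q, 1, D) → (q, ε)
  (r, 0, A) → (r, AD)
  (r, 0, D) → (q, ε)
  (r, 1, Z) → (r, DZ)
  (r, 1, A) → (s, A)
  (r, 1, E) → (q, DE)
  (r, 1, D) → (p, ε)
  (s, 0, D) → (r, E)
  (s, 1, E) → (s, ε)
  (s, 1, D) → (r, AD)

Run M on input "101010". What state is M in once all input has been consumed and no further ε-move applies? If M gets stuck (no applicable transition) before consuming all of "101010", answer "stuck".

q

(p, 101010, Z)
  read 1, top Z: go to s, push DZ → (s, 01010, DZ)
  read 0, top D: go to r, push E → (r, 1010, EZ)
  read 1, top E: go to q, push DE → (q, 010, DEZ)
  read 0, top D: go to q, push DD → (q, 10, DDEZ)
  read 1, top D: go to q, push ε → (q, 0, DEZ)
  read 0, top D: go to q, push DD → (q, ε, DDEZ)
All input consumed; M is in state q.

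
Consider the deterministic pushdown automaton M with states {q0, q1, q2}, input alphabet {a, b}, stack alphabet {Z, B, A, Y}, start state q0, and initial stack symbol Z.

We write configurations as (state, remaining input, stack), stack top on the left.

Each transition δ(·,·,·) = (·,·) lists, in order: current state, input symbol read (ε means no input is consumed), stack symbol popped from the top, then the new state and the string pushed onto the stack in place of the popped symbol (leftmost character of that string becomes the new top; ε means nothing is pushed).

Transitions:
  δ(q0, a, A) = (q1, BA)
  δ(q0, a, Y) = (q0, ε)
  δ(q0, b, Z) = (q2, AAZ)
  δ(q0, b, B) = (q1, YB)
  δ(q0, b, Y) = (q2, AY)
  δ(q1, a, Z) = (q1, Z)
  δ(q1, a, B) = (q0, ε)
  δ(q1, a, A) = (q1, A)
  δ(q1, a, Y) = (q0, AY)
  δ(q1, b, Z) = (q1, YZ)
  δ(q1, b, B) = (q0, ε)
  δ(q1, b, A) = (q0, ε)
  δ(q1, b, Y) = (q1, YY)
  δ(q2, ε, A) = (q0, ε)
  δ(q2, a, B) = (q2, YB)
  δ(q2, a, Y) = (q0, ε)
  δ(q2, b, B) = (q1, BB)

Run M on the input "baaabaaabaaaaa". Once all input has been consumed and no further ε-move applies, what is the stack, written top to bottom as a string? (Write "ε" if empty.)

BAZ

(q0, baaabaaabaaaaa, Z)
  read b, top Z: go to q2, push AAZ → (q2, aaabaaabaaaaa, AAZ)
  ε-move, top A: go to q0, push ε → (q0, aaabaaabaaaaa, AZ)
  read a, top A: go to q1, push BA → (q1, aabaaabaaaaa, BAZ)
  read a, top B: go to q0, push ε → (q0, abaaabaaaaa, AZ)
  read a, top A: go to q1, push BA → (q1, baaabaaaaa, BAZ)
  read b, top B: go to q0, push ε → (q0, aaabaaaaa, AZ)
  read a, top A: go to q1, push BA → (q1, aabaaaaa, BAZ)
  read a, top B: go to q0, push ε → (q0, abaaaaa, AZ)
  read a, top A: go to q1, push BA → (q1, baaaaa, BAZ)
  read b, top B: go to q0, push ε → (q0, aaaaa, AZ)
  read a, top A: go to q1, push BA → (q1, aaaa, BAZ)
  read a, top B: go to q0, push ε → (q0, aaa, AZ)
  read a, top A: go to q1, push BA → (q1, aa, BAZ)
  read a, top B: go to q0, push ε → (q0, a, AZ)
  read a, top A: go to q1, push BA → (q1, ε, BAZ)
All input consumed in state q1 with stack BAZ.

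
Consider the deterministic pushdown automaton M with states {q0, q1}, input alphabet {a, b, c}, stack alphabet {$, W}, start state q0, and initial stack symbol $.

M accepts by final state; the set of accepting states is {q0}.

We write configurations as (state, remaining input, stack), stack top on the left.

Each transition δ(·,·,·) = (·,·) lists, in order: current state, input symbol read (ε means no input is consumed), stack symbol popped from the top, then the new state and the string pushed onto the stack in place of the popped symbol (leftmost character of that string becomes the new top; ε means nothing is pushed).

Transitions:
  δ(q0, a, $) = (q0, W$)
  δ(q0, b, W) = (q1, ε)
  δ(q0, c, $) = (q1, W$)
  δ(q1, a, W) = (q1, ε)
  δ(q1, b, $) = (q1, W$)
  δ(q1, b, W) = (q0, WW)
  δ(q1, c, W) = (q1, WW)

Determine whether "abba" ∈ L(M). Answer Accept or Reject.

(q0, abba, $) ⊢ (q0, bba, W$) ⊢ (q1, ba, $) ⊢ (q1, a, W$) ⊢ (q1, ε, $)
All input consumed; state q1 ∉ F and no further ε-move applies.

Reject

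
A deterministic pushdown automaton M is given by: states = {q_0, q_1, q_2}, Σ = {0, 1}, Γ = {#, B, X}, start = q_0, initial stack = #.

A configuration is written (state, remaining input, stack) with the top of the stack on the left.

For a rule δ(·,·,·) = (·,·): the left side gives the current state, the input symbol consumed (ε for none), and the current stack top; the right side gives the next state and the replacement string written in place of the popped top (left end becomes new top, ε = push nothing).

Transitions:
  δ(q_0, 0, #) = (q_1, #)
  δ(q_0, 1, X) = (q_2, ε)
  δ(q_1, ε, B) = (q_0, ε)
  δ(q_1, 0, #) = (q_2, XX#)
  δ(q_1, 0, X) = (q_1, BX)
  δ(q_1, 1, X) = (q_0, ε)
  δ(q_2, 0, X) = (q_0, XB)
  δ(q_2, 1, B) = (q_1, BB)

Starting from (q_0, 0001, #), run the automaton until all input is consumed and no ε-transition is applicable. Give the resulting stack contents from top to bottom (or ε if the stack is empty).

BX#

(q_0, 0001, #) ⊢ (q_1, 001, #) ⊢ (q_2, 01, XX#) ⊢ (q_0, 1, XBX#) ⊢ (q_2, ε, BX#)
All input consumed in state q_2 with stack BX#.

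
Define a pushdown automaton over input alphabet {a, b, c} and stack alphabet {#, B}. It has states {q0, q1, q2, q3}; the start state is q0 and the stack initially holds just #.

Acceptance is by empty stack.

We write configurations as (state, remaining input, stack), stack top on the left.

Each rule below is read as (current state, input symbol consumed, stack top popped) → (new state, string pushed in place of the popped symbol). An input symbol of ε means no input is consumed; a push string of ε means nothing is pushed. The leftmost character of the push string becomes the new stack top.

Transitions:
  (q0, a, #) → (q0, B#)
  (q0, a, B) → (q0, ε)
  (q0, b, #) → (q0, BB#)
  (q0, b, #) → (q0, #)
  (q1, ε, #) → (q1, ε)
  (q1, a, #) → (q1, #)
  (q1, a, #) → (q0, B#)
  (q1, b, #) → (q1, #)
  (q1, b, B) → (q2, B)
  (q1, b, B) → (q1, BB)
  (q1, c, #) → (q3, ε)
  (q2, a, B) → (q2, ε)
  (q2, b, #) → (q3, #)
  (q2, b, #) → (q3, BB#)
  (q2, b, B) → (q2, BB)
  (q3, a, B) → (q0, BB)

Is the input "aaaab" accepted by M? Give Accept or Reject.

No computation consumes all input and empties the stack.

Reject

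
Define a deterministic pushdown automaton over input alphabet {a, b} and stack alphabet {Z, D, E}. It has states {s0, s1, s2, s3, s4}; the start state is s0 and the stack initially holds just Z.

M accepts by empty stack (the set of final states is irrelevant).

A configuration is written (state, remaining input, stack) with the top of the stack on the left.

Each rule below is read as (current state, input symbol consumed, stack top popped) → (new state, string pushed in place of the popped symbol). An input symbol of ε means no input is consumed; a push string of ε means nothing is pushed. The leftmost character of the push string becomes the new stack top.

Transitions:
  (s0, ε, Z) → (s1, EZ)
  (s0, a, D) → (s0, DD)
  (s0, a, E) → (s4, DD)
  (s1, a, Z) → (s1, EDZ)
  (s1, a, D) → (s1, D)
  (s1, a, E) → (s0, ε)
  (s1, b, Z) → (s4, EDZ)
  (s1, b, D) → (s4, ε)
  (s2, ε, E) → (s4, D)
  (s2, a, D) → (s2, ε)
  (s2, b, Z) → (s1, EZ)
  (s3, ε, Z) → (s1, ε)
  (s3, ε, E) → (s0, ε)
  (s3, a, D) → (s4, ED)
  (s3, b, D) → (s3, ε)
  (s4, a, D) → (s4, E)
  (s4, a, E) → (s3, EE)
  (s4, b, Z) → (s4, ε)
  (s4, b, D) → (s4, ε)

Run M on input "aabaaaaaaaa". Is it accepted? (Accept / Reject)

Reject

(s0, aabaaaaaaaa, Z)
  ε-move, top Z: go to s1, push EZ → (s1, aabaaaaaaaa, EZ)
  read a, top E: go to s0, push ε → (s0, abaaaaaaaa, Z)
  ε-move, top Z: go to s1, push EZ → (s1, abaaaaaaaa, EZ)
  read a, top E: go to s0, push ε → (s0, baaaaaaaa, Z)
  ε-move, top Z: go to s1, push EZ → (s1, baaaaaaaa, EZ)
No transition applies at (s1, baaaaaaaa, EZ); input not fully consumed.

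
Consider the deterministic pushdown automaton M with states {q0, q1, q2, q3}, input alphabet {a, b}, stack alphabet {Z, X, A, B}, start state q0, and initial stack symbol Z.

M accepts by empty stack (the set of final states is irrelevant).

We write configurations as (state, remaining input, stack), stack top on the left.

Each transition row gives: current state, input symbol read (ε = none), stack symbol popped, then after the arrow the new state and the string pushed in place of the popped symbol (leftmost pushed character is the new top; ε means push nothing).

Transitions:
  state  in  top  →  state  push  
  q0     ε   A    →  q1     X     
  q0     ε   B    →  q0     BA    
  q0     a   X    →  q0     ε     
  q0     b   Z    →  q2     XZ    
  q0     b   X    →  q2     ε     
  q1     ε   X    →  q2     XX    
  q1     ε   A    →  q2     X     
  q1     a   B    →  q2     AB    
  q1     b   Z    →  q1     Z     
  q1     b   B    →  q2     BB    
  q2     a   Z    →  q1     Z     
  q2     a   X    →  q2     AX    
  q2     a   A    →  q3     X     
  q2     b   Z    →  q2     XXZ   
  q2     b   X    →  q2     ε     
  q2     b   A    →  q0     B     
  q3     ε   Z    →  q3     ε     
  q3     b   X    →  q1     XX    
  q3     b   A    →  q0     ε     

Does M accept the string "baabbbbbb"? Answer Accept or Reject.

(q0, baabbbbbb, Z)
  read b, top Z: go to q2, push XZ → (q2, aabbbbbb, XZ)
  read a, top X: go to q2, push AX → (q2, abbbbbb, AXZ)
  read a, top A: go to q3, push X → (q3, bbbbbb, XXZ)
  read b, top X: go to q1, push XX → (q1, bbbbb, XXXZ)
  ε-move, top X: go to q2, push XX → (q2, bbbbb, XXXXZ)
  read b, top X: go to q2, push ε → (q2, bbbb, XXXZ)
  read b, top X: go to q2, push ε → (q2, bbb, XXZ)
  read b, top X: go to q2, push ε → (q2, bb, XZ)
  read b, top X: go to q2, push ε → (q2, b, Z)
  read b, top Z: go to q2, push XXZ → (q2, ε, XXZ)
All input consumed; stack is XXZ, not empty, and no further ε-move applies.

Reject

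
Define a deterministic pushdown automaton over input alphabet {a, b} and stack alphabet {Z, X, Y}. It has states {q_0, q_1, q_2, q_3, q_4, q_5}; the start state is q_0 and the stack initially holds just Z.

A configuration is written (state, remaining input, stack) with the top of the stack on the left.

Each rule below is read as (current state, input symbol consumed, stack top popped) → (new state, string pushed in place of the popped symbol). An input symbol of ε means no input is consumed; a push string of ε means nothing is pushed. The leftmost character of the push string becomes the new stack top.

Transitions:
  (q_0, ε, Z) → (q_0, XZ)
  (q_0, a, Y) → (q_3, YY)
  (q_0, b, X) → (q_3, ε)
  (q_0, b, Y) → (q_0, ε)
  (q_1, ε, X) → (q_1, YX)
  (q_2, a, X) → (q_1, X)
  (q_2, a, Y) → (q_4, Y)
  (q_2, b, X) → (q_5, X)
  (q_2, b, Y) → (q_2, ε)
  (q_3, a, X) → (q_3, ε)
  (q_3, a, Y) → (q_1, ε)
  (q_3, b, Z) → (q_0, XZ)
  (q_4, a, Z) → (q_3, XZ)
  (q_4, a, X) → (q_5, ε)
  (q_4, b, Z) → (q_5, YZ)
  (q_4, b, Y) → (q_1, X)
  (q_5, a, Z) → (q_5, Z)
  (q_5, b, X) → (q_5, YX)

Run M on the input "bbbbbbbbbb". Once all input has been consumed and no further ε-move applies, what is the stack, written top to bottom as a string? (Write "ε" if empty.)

(q_0, bbbbbbbbbb, Z)
  ε-move, top Z: go to q_0, push XZ → (q_0, bbbbbbbbbb, XZ)
  read b, top X: go to q_3, push ε → (q_3, bbbbbbbbb, Z)
  read b, top Z: go to q_0, push XZ → (q_0, bbbbbbbb, XZ)
  read b, top X: go to q_3, push ε → (q_3, bbbbbbb, Z)
  read b, top Z: go to q_0, push XZ → (q_0, bbbbbb, XZ)
  read b, top X: go to q_3, push ε → (q_3, bbbbb, Z)
  read b, top Z: go to q_0, push XZ → (q_0, bbbb, XZ)
  read b, top X: go to q_3, push ε → (q_3, bbb, Z)
  read b, top Z: go to q_0, push XZ → (q_0, bb, XZ)
  read b, top X: go to q_3, push ε → (q_3, b, Z)
  read b, top Z: go to q_0, push XZ → (q_0, ε, XZ)
All input consumed in state q_0 with stack XZ.

XZ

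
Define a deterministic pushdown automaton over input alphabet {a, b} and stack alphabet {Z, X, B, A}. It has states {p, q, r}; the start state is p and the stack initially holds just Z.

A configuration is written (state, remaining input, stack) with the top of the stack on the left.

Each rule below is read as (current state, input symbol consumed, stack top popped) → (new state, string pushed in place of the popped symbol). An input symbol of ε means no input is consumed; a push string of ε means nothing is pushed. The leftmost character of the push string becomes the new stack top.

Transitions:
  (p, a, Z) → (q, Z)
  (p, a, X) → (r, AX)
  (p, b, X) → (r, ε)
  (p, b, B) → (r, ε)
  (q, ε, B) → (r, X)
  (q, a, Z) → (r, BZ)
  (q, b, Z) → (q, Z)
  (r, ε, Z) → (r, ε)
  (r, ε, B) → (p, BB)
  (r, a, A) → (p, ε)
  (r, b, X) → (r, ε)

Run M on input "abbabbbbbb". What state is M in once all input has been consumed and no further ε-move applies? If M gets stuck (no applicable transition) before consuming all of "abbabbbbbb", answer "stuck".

(p, abbabbbbbb, Z) ⊢ (q, bbabbbbbb, Z) ⊢ (q, babbbbbb, Z) ⊢ (q, abbbbbb, Z) ⊢ (r, bbbbbb, BZ) ⊢ (p, bbbbbb, BBZ) ⊢ (r, bbbbb, BZ) ⊢ (p, bbbbb, BBZ) ⊢ (r, bbbb, BZ) ⊢ (p, bbbb, BBZ) ⊢ (r, bbb, BZ) ⊢ (p, bbb, BBZ) ⊢ (r, bb, BZ) ⊢ (p, bb, BBZ) ⊢ (r, b, BZ) ⊢ (p, b, BBZ) ⊢ (r, ε, BZ) ⊢ (p, ε, BBZ)
All input consumed; M is in state p.

p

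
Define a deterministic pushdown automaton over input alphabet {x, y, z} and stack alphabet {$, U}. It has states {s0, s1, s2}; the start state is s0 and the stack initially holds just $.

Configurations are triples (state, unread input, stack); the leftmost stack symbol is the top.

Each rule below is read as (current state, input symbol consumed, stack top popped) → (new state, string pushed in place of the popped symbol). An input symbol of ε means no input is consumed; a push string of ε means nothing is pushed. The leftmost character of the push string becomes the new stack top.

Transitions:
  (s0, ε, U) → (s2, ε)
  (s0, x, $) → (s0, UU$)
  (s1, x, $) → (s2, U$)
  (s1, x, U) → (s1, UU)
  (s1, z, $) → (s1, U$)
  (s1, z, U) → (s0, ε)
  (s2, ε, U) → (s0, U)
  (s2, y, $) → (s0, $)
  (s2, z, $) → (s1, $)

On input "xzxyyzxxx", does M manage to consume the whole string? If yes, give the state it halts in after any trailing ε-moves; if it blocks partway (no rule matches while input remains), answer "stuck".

(s0, xzxyyzxxx, $)
  read x, top $: go to s0, push UU$ → (s0, zxyyzxxx, UU$)
  ε-move, top U: go to s2, push ε → (s2, zxyyzxxx, U$)
  ε-move, top U: go to s0, push U → (s0, zxyyzxxx, U$)
  ε-move, top U: go to s2, push ε → (s2, zxyyzxxx, $)
  read z, top $: go to s1, push $ → (s1, xyyzxxx, $)
  read x, top $: go to s2, push U$ → (s2, yyzxxx, U$)
  ε-move, top U: go to s0, push U → (s0, yyzxxx, U$)
  ε-move, top U: go to s2, push ε → (s2, yyzxxx, $)
  read y, top $: go to s0, push $ → (s0, yzxxx, $)
No transition for (s0, y, top $); M blocks with input yzxxx remaining.

stuck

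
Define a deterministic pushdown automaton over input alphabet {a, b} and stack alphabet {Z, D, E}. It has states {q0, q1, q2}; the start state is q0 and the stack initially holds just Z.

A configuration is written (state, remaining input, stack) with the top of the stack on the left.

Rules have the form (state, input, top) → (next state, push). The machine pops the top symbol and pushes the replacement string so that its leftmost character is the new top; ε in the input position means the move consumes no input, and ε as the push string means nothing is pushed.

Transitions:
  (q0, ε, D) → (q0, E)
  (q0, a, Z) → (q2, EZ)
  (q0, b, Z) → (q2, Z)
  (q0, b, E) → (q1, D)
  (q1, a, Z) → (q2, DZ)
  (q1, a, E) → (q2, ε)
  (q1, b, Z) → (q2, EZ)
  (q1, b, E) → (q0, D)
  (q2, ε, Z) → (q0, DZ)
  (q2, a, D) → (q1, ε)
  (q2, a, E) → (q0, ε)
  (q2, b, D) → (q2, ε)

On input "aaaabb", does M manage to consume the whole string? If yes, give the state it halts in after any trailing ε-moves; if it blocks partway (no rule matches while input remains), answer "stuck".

q1

(q0, aaaabb, Z)
  read a, top Z: go to q2, push EZ → (q2, aaabb, EZ)
  read a, top E: go to q0, push ε → (q0, aabb, Z)
  read a, top Z: go to q2, push EZ → (q2, abb, EZ)
  read a, top E: go to q0, push ε → (q0, bb, Z)
  read b, top Z: go to q2, push Z → (q2, b, Z)
  ε-move, top Z: go to q0, push DZ → (q0, b, DZ)
  ε-move, top D: go to q0, push E → (q0, b, EZ)
  read b, top E: go to q1, push D → (q1, ε, DZ)
All input consumed; M is in state q1.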